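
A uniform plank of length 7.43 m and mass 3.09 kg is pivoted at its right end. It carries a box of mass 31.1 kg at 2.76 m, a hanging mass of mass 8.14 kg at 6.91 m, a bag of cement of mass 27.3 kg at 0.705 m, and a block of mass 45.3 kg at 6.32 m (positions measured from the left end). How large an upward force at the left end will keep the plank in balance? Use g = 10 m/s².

Choose the right end as the axis so the unknown pivot reaction has zero arm there.
Beam weight: 3.09 × 10 = 30.9 N down at 3.715 m → arm 3.715 m, τ = 30.9 × 3.715 = 114.8 N·m counterclockwise.
Box: 31.1 × 10 = 311 N down at 2.76 m → arm 4.67 m, τ = 311 × 4.67 = 1452 N·m counterclockwise.
Hanging mass: 8.14 × 10 = 81.4 N down at 6.91 m → arm 0.52 m, τ = 81.4 × 0.52 = 42.33 N·m counterclockwise.
Bag of cement: 27.3 × 10 = 273 N down at 0.705 m → arm 6.725 m, τ = 273 × 6.725 = 1836 N·m counterclockwise.
Block: 45.3 × 10 = 453 N down at 6.32 m → arm 1.11 m, τ = 453 × 1.11 = 502.8 N·m counterclockwise.
Net moment of the loads = 3948 N·m counterclockwise.
The upward force F acts at the left end, arm 7.43 m, giving F × 7.43 clockwise.
Στ = 0 ⇒ F × 7.43 = 3948 ⇒ F = 3948 / 7.43 = 531 N.

F ≈ 531 N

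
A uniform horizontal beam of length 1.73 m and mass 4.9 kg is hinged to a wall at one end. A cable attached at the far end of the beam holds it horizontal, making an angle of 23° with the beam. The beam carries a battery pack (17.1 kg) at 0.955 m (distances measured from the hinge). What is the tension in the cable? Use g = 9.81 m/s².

T ≈ 299 N

Taking torques about the hinge:
Beam weight: 4.9 × 9.81 = 48.07 N down at 0.865 m → arm 0.865 m, τ = 48.07 × 0.865 = 41.58 N·m clockwise.
Battery pack: 17.1 × 9.81 = 167.8 N down at 0.955 m → arm 0.955 m, τ = 167.8 × 0.955 = 160.2 N·m clockwise.
Total clockwise load moment = 201.8 N·m.
The cable tension T acts at 1.73 m; only its component perpendicular to the beam, T sinθ, produces torque. sin 23° = 0.3907.
For rotational equilibrium, T × 1.73 × 0.3907 = 201.8, so T = 201.8 / 0.6759 = 299 N.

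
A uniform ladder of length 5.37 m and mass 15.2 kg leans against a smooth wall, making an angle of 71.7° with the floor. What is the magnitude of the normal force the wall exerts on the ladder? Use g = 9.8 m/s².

N_wall ≈ 24.6 N

Taking torques about the foot of the ladder:
Ladder weight 15.2×9.8 = 149 N acts at 2.685 m along the ladder; its horizontal arm is 2.685·cos71.7° = 0.8431 m → τ = 125.6 N·m clockwise.
Wall normal N acts horizontally at the top; its moment arm is the height L sinθ = 5.37·sin71.7° = 5.098 m, counterclockwise.
For rotational equilibrium, N × 5.098 = 125.6, so N = 24.6 N.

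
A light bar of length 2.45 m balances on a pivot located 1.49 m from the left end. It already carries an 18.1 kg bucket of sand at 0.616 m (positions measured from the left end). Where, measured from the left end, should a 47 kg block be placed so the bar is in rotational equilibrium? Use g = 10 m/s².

Take moments about the pivot (at 1.49 m from the left end).
Bucket of sand: 18.1 × 10 = 181 N down at 0.616 m → arm 0.874 m, τ = 181 × 0.874 = 158.2 N·m counterclockwise.
Net moment of existing loads = 158.2 N·m counterclockwise.
The block weighs 47 × 10 = 470 N and must supply an equal clockwise moment, so its lever arm about the pivot is 158.2 / 470 = 0.337 m.
That puts it at 1.49 + 0.337 = 1.83 m from the left end.

x ≈ 1.83 m from the left end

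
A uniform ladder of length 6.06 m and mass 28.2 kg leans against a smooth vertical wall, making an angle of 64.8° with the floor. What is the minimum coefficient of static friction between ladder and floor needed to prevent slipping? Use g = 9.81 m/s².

μ_min ≈ 0.235

Taking torques about the foot of the ladder:
Ladder weight 28.2×9.81 = 276.6 N acts at 3.03 m along the ladder; its horizontal arm is 3.03·cos64.8° = 1.29 m → τ = 356.8 N·m clockwise.
Wall normal N acts horizontally at the top; its moment arm is the height L sinθ = 6.06·sin64.8° = 5.483 m, counterclockwise.
For rotational equilibrium, N × 5.483 = 356.8, so N = 65.07 N.
ΣFx = 0 ⇒ f = N_wall = 65.07 N. ΣFy = 0 ⇒ N_floor = 276.6 N.
μ_min = f / N_floor = 65.07 / 276.6 = 0.235.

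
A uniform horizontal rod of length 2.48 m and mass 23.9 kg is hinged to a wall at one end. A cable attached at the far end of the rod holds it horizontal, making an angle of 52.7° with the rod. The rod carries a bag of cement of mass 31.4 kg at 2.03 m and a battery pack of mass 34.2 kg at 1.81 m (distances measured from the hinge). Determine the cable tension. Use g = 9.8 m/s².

Taking torques about the hinge:
Beam weight: 23.9 × 9.8 = 234.2 N down at 1.24 m → arm 1.24 m, τ = 234.2 × 1.24 = 290.4 N·m clockwise.
Bag of cement: 31.4 × 9.8 = 307.7 N down at 2.03 m → arm 2.03 m, τ = 307.7 × 2.03 = 624.6 N·m clockwise.
Battery pack: 34.2 × 9.8 = 335.2 N down at 1.81 m → arm 1.81 m, τ = 335.2 × 1.81 = 606.7 N·m clockwise.
Total clockwise load moment = 1522 N·m.
The cable tension T acts at 2.48 m; only its component perpendicular to the rod, T sinθ, produces torque. sin 52.7° = 0.7955.
Setting net torque to zero: T × 2.48 × 0.7955 = 1522 → T = 1522 / 1.973 = 771 N.

T ≈ 771 N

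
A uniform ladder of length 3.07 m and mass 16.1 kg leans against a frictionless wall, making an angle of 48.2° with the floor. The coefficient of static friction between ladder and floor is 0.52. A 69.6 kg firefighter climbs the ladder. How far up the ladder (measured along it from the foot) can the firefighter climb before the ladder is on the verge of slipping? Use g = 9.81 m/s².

d ≈ 1.84 m

Taking torques about the foot of the ladder:
Ladder weight 16.1×9.81 = 157.9 N acts at 1.535 m along the ladder; its horizontal arm is 1.535·cos48.2° = 1.023 m → τ = 161.5 N·m clockwise.
Firefighter weight 69.6×9.81 = 682.8 N at distance d → arm d·cos48.2° → τ = 682.8·d·0.6665 clockwise.
Wall normal N at the top has arm L sinθ = 2.289 m counterclockwise, so Στ = 0 gives N·2.289 = 161.5 + 455.1·d.
ΣFy = 0 ⇒ N_floor = 840.7 N, so the maximum friction is μ_s·N_floor = 0.52×840.7 = 437.2 N. ΣFx = 0 ⇒ N_wall = f, so at the slipping point N = 437.2 N.
Substituting: 437.2×2.289 = 161.5 + 455.1·d ⇒ d = (1001 − 161.5) / 455.1 = 1.84 m.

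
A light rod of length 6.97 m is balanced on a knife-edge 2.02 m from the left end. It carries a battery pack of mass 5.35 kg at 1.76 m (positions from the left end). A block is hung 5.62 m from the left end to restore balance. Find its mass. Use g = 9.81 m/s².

m ≈ 0.386 kg

Sum moments about the knife-edge (at 2.02 m from the left end) (the support reaction has zero arm there).
Battery pack: 5.35 × 9.81 = 52.48 N down at 1.76 m → arm 0.26 m, τ = 52.48 × 0.26 = 13.64 N·m counterclockwise.
Net moment of known loads = 13.64 N·m counterclockwise.
An unknown mass m at 5.62 m has arm 3.6 m; its moment is m·g·3.6 clockwise.
Setting net torque to zero: m × 9.81 × 3.6 = 13.64 → m = 13.64 / (9.81 × 3.6) = 0.386 kg.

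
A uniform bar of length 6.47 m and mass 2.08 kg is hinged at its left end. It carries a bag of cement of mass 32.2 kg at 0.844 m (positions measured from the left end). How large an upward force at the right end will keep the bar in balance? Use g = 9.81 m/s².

About the left end:
Beam weight: 2.08 × 9.81 = 20.4 N down at 3.235 m → arm 3.235 m, τ = 20.4 × 3.235 = 65.99 N·m clockwise.
Bag of cement: 32.2 × 9.81 = 315.9 N down at 0.844 m → arm 0.844 m, τ = 315.9 × 0.844 = 266.6 N·m clockwise.
Net moment of the loads = 332.6 N·m clockwise.
The upward force F acts at the right end, arm 6.47 m, giving F × 6.47 counterclockwise.
For rotational equilibrium, F × 6.47 = 332.6, so F = 332.6 / 6.47 = 51.4 N.

F ≈ 51.4 N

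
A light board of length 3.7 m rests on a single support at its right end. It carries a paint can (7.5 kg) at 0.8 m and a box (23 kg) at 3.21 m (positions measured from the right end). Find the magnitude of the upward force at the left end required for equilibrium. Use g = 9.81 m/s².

Sum moments about the right end (the unknown pivot reaction has zero arm there).
Paint can: 7.5 × 9.81 = 73.58 N down at 0.8 m → arm 0.8 m, τ = 73.58 × 0.8 = 58.86 N·m counterclockwise.
Box: 23 × 9.81 = 225.6 N down at 3.21 m → arm 3.21 m, τ = 225.6 × 3.21 = 724.2 N·m counterclockwise.
Net moment of the loads = 783.1 N·m counterclockwise.
The upward force F acts at the left end, arm 3.7 m, giving F × 3.7 clockwise.
Balancing moments: F × 3.7 = 783.1, giving F = 783.1 / 3.7 = 212 N.

F ≈ 212 N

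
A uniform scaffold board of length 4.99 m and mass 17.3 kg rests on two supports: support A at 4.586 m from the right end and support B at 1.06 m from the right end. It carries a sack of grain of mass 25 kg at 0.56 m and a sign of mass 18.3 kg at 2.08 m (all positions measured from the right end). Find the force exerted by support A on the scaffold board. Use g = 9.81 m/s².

R_A ≈ 86.2 N

Sum moments about support B (its reaction then has zero moment arm).
Beam weight: 17.3 × 9.81 = 169.7 N down at 2.495 m → arm 1.435 m, τ = 169.7 × 1.435 = 243.5 N·m counterclockwise.
Sack of grain: 25 × 9.81 = 245.2 N down at 0.56 m → arm 0.5 m, τ = 245.2 × 0.5 = 122.6 N·m clockwise.
Sign: 18.3 × 9.81 = 179.5 N down at 2.08 m → arm 1.02 m, τ = 179.5 × 1.02 = 183.1 N·m counterclockwise.
Net load moment about support B = 304 N·m counterclockwise.
Reaction R at support A is upward at 4.586 m, arm 3.526 m → moment R × 3.526 clockwise.
Balancing moments: R × 3.526 = 304, giving R = 86.2 N.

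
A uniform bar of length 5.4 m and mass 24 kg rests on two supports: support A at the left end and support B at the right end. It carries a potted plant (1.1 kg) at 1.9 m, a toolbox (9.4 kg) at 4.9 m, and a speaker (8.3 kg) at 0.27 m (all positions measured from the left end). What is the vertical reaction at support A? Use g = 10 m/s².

Sum moments about support B (its reaction then has zero moment arm).
Beam weight: 24 × 10 = 240 N down at 2.7 m → arm 2.7 m, τ = 240 × 2.7 = 648 N·m counterclockwise.
Potted plant: 1.1 × 10 = 11 N down at 1.9 m → arm 3.5 m, τ = 11 × 3.5 = 38.5 N·m counterclockwise.
Toolbox: 9.4 × 10 = 94 N down at 4.9 m → arm 0.5 m, τ = 94 × 0.5 = 47 N·m counterclockwise.
Speaker: 8.3 × 10 = 83 N down at 0.27 m → arm 5.13 m, τ = 83 × 5.13 = 425.8 N·m counterclockwise.
Net load moment about support B = 1159 N·m counterclockwise.
Reaction R at support A is upward at 0 m, arm 5.4 m → moment R × 5.4 clockwise.
For rotational equilibrium, R × 5.4 = 1159, so R = 215 N.

R_A ≈ 215 N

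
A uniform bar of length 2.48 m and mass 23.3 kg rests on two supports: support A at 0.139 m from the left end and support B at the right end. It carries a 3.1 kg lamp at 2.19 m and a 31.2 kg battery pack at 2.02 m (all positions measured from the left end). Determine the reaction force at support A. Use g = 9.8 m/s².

Choose support B as the axis so its reaction then has zero moment arm.
Beam weight: 23.3 × 9.8 = 228.3 N down at 1.24 m → arm 1.24 m, τ = 228.3 × 1.24 = 283.1 N·m counterclockwise.
Lamp: 3.1 × 9.8 = 30.38 N down at 2.19 m → arm 0.29 m, τ = 30.38 × 0.29 = 8.81 N·m counterclockwise.
Battery pack: 31.2 × 9.8 = 305.8 N down at 2.02 m → arm 0.46 m, τ = 305.8 × 0.46 = 140.7 N·m counterclockwise.
Net load moment about support B = 432.6 N·m counterclockwise.
Reaction R at support A is upward at 0.139 m, arm 2.341 m → moment R × 2.341 clockwise.
Setting net torque to zero: R × 2.341 = 432.6 → R = 185 N.

R_A ≈ 185 N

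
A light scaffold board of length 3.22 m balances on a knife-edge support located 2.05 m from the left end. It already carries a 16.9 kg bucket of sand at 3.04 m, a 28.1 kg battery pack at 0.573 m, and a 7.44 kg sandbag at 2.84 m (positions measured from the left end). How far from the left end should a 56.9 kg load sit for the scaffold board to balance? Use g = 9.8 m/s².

x ≈ 2.38 m from the left end

Sum moments about the knife-edge support (at 2.05 m from the left end) (the support reaction has zero arm there).
Bucket of sand: 16.9 × 9.8 = 165.6 N down at 3.04 m → arm 0.99 m, τ = 165.6 × 0.99 = 163.9 N·m clockwise.
Battery pack: 28.1 × 9.8 = 275.4 N down at 0.573 m → arm 1.477 m, τ = 275.4 × 1.477 = 406.8 N·m counterclockwise.
Sandbag: 7.44 × 9.8 = 72.91 N down at 2.84 m → arm 0.79 m, τ = 72.91 × 0.79 = 57.6 N·m clockwise.
Net moment of existing loads = 185.3 N·m counterclockwise.
The load weighs 56.9 × 9.8 = 557.6 N and must supply an equal clockwise moment, so its lever arm about the knife-edge support is 185.3 / 557.6 = 0.332 m.
That puts it at 2.05 + 0.332 = 2.38 m from the left end.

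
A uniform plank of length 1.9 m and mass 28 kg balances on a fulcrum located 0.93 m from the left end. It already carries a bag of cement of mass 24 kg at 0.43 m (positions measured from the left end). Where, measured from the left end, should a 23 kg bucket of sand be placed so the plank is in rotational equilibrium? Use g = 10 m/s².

Sum moments about the fulcrum (at 0.93 m from the left end) (the support reaction has zero arm there).
Beam weight: 28 × 10 = 280 N down at 0.95 m → arm 0.02 m, τ = 280 × 0.02 = 5.6 N·m clockwise.
Bag of cement: 24 × 10 = 240 N down at 0.43 m → arm 0.5 m, τ = 240 × 0.5 = 120 N·m counterclockwise.
Net moment of existing loads = 114.4 N·m counterclockwise.
The bucket of sand weighs 23 × 10 = 230 N and must supply an equal clockwise moment, so its lever arm about the fulcrum is 114.4 / 230 = 0.497 m.
That puts it at 0.93 + 0.497 = 1.43 m from the left end.

x ≈ 1.43 m from the left end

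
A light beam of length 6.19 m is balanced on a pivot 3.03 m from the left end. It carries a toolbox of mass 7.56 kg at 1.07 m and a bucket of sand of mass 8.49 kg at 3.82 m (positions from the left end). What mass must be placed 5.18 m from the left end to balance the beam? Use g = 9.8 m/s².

Sum moments about the pivot (at 3.03 m from the left end) (the support reaction has zero arm there).
Toolbox: 7.56 × 9.8 = 74.09 N down at 1.07 m → arm 1.96 m, τ = 74.09 × 1.96 = 145.2 N·m counterclockwise.
Bucket of sand: 8.49 × 9.8 = 83.2 N down at 3.82 m → arm 0.79 m, τ = 83.2 × 0.79 = 65.73 N·m clockwise.
Net moment of known loads = 79.47 N·m counterclockwise.
An unknown mass m at 5.18 m has arm 2.15 m; its moment is m·g·2.15 clockwise.
Setting net torque to zero: m × 9.8 × 2.15 = 79.47 → m = 79.47 / (9.8 × 2.15) = 3.77 kg.

m ≈ 3.77 kg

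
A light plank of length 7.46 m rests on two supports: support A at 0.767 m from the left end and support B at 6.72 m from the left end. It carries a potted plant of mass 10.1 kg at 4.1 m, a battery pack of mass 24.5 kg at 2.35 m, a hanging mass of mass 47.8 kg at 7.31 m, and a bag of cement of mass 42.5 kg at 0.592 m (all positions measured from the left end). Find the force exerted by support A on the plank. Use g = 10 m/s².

R_A ≈ 614 N

Choose support B as the axis so its reaction then has zero moment arm.
Potted plant: 10.1 × 10 = 101 N down at 4.1 m → arm 2.62 m, τ = 101 × 2.62 = 264.6 N·m counterclockwise.
Battery pack: 24.5 × 10 = 245 N down at 2.35 m → arm 4.37 m, τ = 245 × 4.37 = 1071 N·m counterclockwise.
Hanging mass: 47.8 × 10 = 478 N down at 7.31 m → arm 0.59 m, τ = 478 × 0.59 = 282 N·m clockwise.
Bag of cement: 42.5 × 10 = 425 N down at 0.592 m → arm 6.128 m, τ = 425 × 6.128 = 2604 N·m counterclockwise.
Net load moment about support B = 3658 N·m counterclockwise.
Reaction R at support A is upward at 0.767 m, arm 5.953 m → moment R × 5.953 clockwise.
Balancing moments: R × 5.953 = 3658, giving R = 614 N.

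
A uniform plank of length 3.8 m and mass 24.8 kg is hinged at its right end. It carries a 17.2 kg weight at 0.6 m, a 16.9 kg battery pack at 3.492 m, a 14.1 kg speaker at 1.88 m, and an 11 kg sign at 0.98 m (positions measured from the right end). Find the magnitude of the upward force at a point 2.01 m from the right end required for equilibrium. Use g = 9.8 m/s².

F ≈ 750 N

Take moments about the right end.
Beam weight: 24.8 × 9.8 = 243 N down at 1.9 m → arm 1.9 m, τ = 243 × 1.9 = 461.7 N·m counterclockwise.
Weight: 17.2 × 9.8 = 168.6 N down at 0.6 m → arm 0.6 m, τ = 168.6 × 0.6 = 101.2 N·m counterclockwise.
Battery pack: 16.9 × 9.8 = 165.6 N down at 3.492 m → arm 3.492 m, τ = 165.6 × 3.492 = 578.3 N·m counterclockwise.
Speaker: 14.1 × 9.8 = 138.2 N down at 1.88 m → arm 1.88 m, τ = 138.2 × 1.88 = 259.8 N·m counterclockwise.
Sign: 11 × 9.8 = 107.8 N down at 0.98 m → arm 0.98 m, τ = 107.8 × 0.98 = 105.6 N·m counterclockwise.
Net moment of the loads = 1507 N·m counterclockwise.
The upward force F acts at a point 2.01 m from the right end, arm 2.01 m, giving F × 2.01 clockwise.
Setting net torque to zero: F × 2.01 = 1507 → F = 1507 / 2.01 = 750 N.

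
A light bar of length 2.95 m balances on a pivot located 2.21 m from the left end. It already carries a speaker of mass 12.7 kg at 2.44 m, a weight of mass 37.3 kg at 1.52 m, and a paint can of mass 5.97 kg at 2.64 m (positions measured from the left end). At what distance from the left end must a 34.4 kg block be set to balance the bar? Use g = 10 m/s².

Taking torques about the pivot (at 2.21 m from the left end):
Speaker: 12.7 × 10 = 127 N down at 2.44 m → arm 0.23 m, τ = 127 × 0.23 = 29.21 N·m clockwise.
Weight: 37.3 × 10 = 373 N down at 1.52 m → arm 0.69 m, τ = 373 × 0.69 = 257.4 N·m counterclockwise.
Paint can: 5.97 × 10 = 59.7 N down at 2.64 m → arm 0.43 m, τ = 59.7 × 0.43 = 25.67 N·m clockwise.
Net moment of existing loads = 202.5 N·m counterclockwise.
The block weighs 34.4 × 10 = 344 N and must supply an equal clockwise moment, so its lever arm about the pivot is 202.5 / 344 = 0.589 m.
That puts it at 2.21 + 0.589 = 2.8 m from the left end.

x ≈ 2.8 m from the left end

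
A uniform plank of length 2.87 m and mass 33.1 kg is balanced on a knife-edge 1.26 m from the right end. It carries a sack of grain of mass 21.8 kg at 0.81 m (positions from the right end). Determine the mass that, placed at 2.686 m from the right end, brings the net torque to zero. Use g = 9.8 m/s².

m ≈ 2.82 kg

Choose the knife-edge (at 1.26 m from the right end) as the axis so the support reaction has zero arm there.
Beam weight: 33.1 × 9.8 = 324.4 N down at 1.435 m → arm 0.175 m, τ = 324.4 × 0.175 = 56.77 N·m counterclockwise.
Sack of grain: 21.8 × 9.8 = 213.6 N down at 0.81 m → arm 0.45 m, τ = 213.6 × 0.45 = 96.12 N·m clockwise.
Net moment of known loads = 39.35 N·m clockwise.
An unknown mass m at 2.686 m has arm 1.426 m; its moment is m·g·1.426 counterclockwise.
For rotational equilibrium, m × 9.8 × 1.426 = 39.35, so m = 39.35 / (9.8 × 1.426) = 2.82 kg.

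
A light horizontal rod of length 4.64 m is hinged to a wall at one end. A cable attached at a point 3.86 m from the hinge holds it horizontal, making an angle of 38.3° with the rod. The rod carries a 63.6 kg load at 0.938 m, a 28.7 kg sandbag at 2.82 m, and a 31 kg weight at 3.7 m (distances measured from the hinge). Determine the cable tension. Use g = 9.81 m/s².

T ≈ 1050 N

About the hinge:
Load: 63.6 × 9.81 = 623.9 N down at 0.938 m → arm 0.938 m, τ = 623.9 × 0.938 = 585.2 N·m clockwise.
Sandbag: 28.7 × 9.81 = 281.5 N down at 2.82 m → arm 2.82 m, τ = 281.5 × 2.82 = 793.8 N·m clockwise.
Weight: 31 × 9.81 = 304.1 N down at 3.7 m → arm 3.7 m, τ = 304.1 × 3.7 = 1125 N·m clockwise.
Total clockwise load moment = 2504 N·m.
The cable tension T acts at 3.86 m; only its component perpendicular to the rod, T sinθ, produces torque. sin 38.3° = 0.6198.
For rotational equilibrium, T × 3.86 × 0.6198 = 2504, so T = 2504 / 2.392 = 1050 N.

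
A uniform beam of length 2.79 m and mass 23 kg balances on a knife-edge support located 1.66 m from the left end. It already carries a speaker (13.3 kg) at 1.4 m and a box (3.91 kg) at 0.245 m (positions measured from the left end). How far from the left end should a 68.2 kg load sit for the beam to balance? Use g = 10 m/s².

Sum moments about the knife-edge support (at 1.66 m from the left end) (the support reaction has zero arm there).
Beam weight: 23 × 10 = 230 N down at 1.395 m → arm 0.265 m, τ = 230 × 0.265 = 60.95 N·m counterclockwise.
Speaker: 13.3 × 10 = 133 N down at 1.4 m → arm 0.26 m, τ = 133 × 0.26 = 34.58 N·m counterclockwise.
Box: 3.91 × 10 = 39.1 N down at 0.245 m → arm 1.415 m, τ = 39.1 × 1.415 = 55.33 N·m counterclockwise.
Net moment of existing loads = 150.9 N·m counterclockwise.
The load weighs 68.2 × 10 = 682 N and must supply an equal clockwise moment, so its lever arm about the knife-edge support is 150.9 / 682 = 0.221 m.
That puts it at 1.66 + 0.221 = 1.88 m from the left end.

x ≈ 1.88 m from the left end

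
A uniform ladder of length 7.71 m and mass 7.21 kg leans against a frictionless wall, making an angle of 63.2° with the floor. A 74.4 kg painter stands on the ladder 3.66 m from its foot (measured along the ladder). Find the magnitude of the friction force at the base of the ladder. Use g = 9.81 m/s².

f ≈ 193 N

Taking torques about the foot of the ladder:
Ladder weight 7.21×9.81 = 70.73 N acts at 3.855 m along the ladder; its horizontal arm is 3.855·cos63.2° = 1.738 m → τ = 122.9 N·m clockwise.
Painter: 74.4×9.81 = 729.9 N at 3.66 m → arm 1.65 m → τ = 1204 N·m clockwise.
Wall normal N acts horizontally at the top; its moment arm is the height L sinθ = 7.71·sin63.2° = 6.882 m, counterclockwise.
For rotational equilibrium, N × 6.882 = 1327, so N = 193 N.
ΣFx = 0: friction at the foot balances the wall's push, so f = N_wall = 193 N.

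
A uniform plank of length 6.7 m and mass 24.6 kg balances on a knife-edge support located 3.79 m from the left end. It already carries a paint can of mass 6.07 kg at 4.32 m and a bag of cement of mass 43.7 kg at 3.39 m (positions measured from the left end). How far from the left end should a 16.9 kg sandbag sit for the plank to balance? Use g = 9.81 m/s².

Taking torques about the knife-edge support (at 3.79 m from the left end):
Beam weight: 24.6 × 9.81 = 241.3 N down at 3.35 m → arm 0.44 m, τ = 241.3 × 0.44 = 106.2 N·m counterclockwise.
Paint can: 6.07 × 9.81 = 59.55 N down at 4.32 m → arm 0.53 m, τ = 59.55 × 0.53 = 31.56 N·m clockwise.
Bag of cement: 43.7 × 9.81 = 428.7 N down at 3.39 m → arm 0.4 m, τ = 428.7 × 0.4 = 171.5 N·m counterclockwise.
Net moment of existing loads = 246.1 N·m counterclockwise.
The sandbag weighs 16.9 × 9.81 = 165.8 N and must supply an equal clockwise moment, so its lever arm about the knife-edge support is 246.1 / 165.8 = 1.48 m.
That puts it at 3.79 + 1.48 = 5.27 m from the left end.

x ≈ 5.27 m from the left end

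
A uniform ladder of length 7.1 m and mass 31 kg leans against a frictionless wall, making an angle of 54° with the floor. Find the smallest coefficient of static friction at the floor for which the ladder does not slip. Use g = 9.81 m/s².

About the foot of the ladder:
Ladder weight 31×9.81 = 304.1 N acts at 3.55 m along the ladder; its horizontal arm is 3.55·cos54° = 2.087 m → τ = 634.7 N·m clockwise.
Wall normal N acts horizontally at the top; its moment arm is the height L sinθ = 7.1·sin54° = 5.744 m, counterclockwise.
Balancing moments: N × 5.744 = 634.7, giving N = 110.5 N.
ΣFx = 0 ⇒ f = N_wall = 110.5 N. ΣFy = 0 ⇒ N_floor = 304.1 N.
μ_min = f / N_floor = 110.5 / 304.1 = 0.363.

μ_min ≈ 0.363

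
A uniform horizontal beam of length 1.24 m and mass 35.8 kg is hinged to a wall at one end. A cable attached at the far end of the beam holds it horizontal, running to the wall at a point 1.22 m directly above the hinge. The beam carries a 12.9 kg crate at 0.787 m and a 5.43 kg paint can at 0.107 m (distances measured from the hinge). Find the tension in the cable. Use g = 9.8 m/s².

T ≈ 371 N

Choose the hinge as the axis so the unknown hinge reaction has zero arm there.
Beam weight: 35.8 × 9.8 = 350.8 N down at 0.62 m → arm 0.62 m, τ = 350.8 × 0.62 = 217.5 N·m clockwise.
Crate: 12.9 × 9.8 = 126.4 N down at 0.787 m → arm 0.787 m, τ = 126.4 × 0.787 = 99.48 N·m clockwise.
Paint can: 5.43 × 9.8 = 53.21 N down at 0.107 m → arm 0.107 m, τ = 53.21 × 0.107 = 5.693 N·m clockwise.
Total clockwise load moment = 322.7 N·m.
The cable tension T acts at 1.24 m; only its component perpendicular to the beam, T sinθ, produces torque. sinθ = h/√(h²+d²) = 1.22/√(1.22²+1.24²) = 0.7013.
Setting net torque to zero: T × 1.24 × 0.7013 = 322.7 → T = 322.7 / 0.8696 = 371 N.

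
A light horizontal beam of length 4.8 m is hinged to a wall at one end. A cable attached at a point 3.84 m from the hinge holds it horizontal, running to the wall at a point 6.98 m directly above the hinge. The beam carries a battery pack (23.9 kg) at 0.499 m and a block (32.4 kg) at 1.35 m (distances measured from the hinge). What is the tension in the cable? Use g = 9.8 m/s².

About the hinge:
Battery pack: 23.9 × 9.8 = 234.2 N down at 0.499 m → arm 0.499 m, τ = 234.2 × 0.499 = 116.9 N·m clockwise.
Block: 32.4 × 9.8 = 317.5 N down at 1.35 m → arm 1.35 m, τ = 317.5 × 1.35 = 428.6 N·m clockwise.
Total clockwise load moment = 545.5 N·m.
The cable tension T acts at 3.84 m; only its component perpendicular to the beam, T sinθ, produces torque. sinθ = h/√(h²+d²) = 6.98/√(6.98²+3.84²) = 0.8762.
Balancing moments: T × 3.84 × 0.8762 = 545.5, giving T = 545.5 / 3.365 = 162 N.

T ≈ 162 N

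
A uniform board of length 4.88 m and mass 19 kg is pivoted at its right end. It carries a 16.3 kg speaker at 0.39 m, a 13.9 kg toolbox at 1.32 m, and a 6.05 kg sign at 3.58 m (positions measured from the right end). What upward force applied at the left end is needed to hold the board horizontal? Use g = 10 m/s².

Taking torques about the right end:
Beam weight: 19 × 10 = 190 N down at 2.44 m → arm 2.44 m, τ = 190 × 2.44 = 463.6 N·m counterclockwise.
Speaker: 16.3 × 10 = 163 N down at 0.39 m → arm 0.39 m, τ = 163 × 0.39 = 63.57 N·m counterclockwise.
Toolbox: 13.9 × 10 = 139 N down at 1.32 m → arm 1.32 m, τ = 139 × 1.32 = 183.5 N·m counterclockwise.
Sign: 6.05 × 10 = 60.5 N down at 3.58 m → arm 3.58 m, τ = 60.5 × 3.58 = 216.6 N·m counterclockwise.
Net moment of the loads = 927.3 N·m counterclockwise.
The upward force F acts at the left end, arm 4.88 m, giving F × 4.88 clockwise.
For rotational equilibrium, F × 4.88 = 927.3, so F = 927.3 / 4.88 = 190 N.

F ≈ 190 N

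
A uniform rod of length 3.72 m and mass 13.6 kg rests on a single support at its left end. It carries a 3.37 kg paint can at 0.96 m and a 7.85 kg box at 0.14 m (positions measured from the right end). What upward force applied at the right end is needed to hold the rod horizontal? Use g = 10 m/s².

About the left end:
Beam weight: 13.6 × 10 = 136 N down at 1.86 m → arm 1.86 m, τ = 136 × 1.86 = 253 N·m clockwise.
Paint can: 3.37 × 10 = 33.7 N down at 0.96 m → arm 2.76 m, τ = 33.7 × 2.76 = 93.01 N·m clockwise.
Box: 7.85 × 10 = 78.5 N down at 0.14 m → arm 3.58 m, τ = 78.5 × 3.58 = 281 N·m clockwise.
Net moment of the loads = 627 N·m clockwise.
The upward force F acts at the right end, arm 3.72 m, giving F × 3.72 counterclockwise.
Balancing moments: F × 3.72 = 627, giving F = 627 / 3.72 = 169 N.

F ≈ 169 N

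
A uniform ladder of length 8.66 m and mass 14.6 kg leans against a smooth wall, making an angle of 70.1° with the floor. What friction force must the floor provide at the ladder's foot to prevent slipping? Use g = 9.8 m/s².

f ≈ 25.9 N

Take moments about the foot of the ladder.
Ladder weight 14.6×9.8 = 143.1 N acts at 4.33 m along the ladder; its horizontal arm is 4.33·cos70.1° = 1.474 m → τ = 210.9 N·m clockwise.
Wall normal N acts horizontally at the top; its moment arm is the height L sinθ = 8.66·sin70.1° = 8.143 m, counterclockwise.
Setting net torque to zero: N × 8.143 = 210.9 → N = 25.9 N.
ΣFx = 0: friction at the foot balances the wall's push, so f = N_wall = 25.9 N.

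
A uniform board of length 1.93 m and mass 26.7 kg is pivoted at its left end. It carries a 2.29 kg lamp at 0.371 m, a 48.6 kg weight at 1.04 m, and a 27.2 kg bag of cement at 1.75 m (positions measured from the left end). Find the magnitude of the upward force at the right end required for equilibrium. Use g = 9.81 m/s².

F ≈ 634 N

Choose the left end as the axis so the unknown pivot reaction has zero arm there.
Beam weight: 26.7 × 9.81 = 261.9 N down at 0.965 m → arm 0.965 m, τ = 261.9 × 0.965 = 252.7 N·m clockwise.
Lamp: 2.29 × 9.81 = 22.46 N down at 0.371 m → arm 0.371 m, τ = 22.46 × 0.371 = 8.333 N·m clockwise.
Weight: 48.6 × 9.81 = 476.8 N down at 1.04 m → arm 1.04 m, τ = 476.8 × 1.04 = 495.9 N·m clockwise.
Bag of cement: 27.2 × 9.81 = 266.8 N down at 1.75 m → arm 1.75 m, τ = 266.8 × 1.75 = 466.9 N·m clockwise.
Net moment of the loads = 1224 N·m clockwise.
The upward force F acts at the right end, arm 1.93 m, giving F × 1.93 counterclockwise.
Setting net torque to zero: F × 1.93 = 1224 → F = 1224 / 1.93 = 634 N.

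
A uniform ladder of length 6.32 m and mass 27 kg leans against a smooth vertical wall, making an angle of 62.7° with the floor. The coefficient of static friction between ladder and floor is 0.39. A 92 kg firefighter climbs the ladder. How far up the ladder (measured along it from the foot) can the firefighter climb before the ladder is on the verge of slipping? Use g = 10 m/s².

Take moments about the foot of the ladder.
Ladder weight 27×10 = 270 N acts at 3.16 m along the ladder; its horizontal arm is 3.16·cos62.7° = 1.449 m → τ = 391.2 N·m clockwise.
Firefighter weight 92×10 = 920 N at distance d → arm d·cos62.7° → τ = 920·d·0.4586 clockwise.
Wall normal N at the top has arm L sinθ = 5.616 m counterclockwise, so Στ = 0 gives N·5.616 = 391.2 + 421.9·d.
ΣFy = 0 ⇒ N_floor = 1190 N, so the maximum friction is μ_s·N_floor = 0.39×1190 = 464.1 N. ΣFx = 0 ⇒ N_wall = f, so at the slipping point N = 464.1 N.
Substituting: 464.1×5.616 = 391.2 + 421.9·d ⇒ d = (2606 − 391.2) / 421.9 = 5.25 m.

d ≈ 5.25 m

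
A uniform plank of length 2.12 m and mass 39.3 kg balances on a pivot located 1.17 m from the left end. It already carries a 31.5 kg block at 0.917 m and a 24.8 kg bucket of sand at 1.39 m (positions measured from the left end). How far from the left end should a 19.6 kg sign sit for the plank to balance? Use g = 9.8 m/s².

x ≈ 1.52 m from the left end

Sum moments about the pivot (at 1.17 m from the left end) (the support reaction has zero arm there).
Beam weight: 39.3 × 9.8 = 385.1 N down at 1.06 m → arm 0.11 m, τ = 385.1 × 0.11 = 42.36 N·m counterclockwise.
Block: 31.5 × 9.8 = 308.7 N down at 0.917 m → arm 0.253 m, τ = 308.7 × 0.253 = 78.1 N·m counterclockwise.
Bucket of sand: 24.8 × 9.8 = 243 N down at 1.39 m → arm 0.22 m, τ = 243 × 0.22 = 53.46 N·m clockwise.
Net moment of existing loads = 67 N·m counterclockwise.
The sign weighs 19.6 × 9.8 = 192.1 N and must supply an equal clockwise moment, so its lever arm about the pivot is 67 / 192.1 = 0.349 m.
That puts it at 1.17 + 0.349 = 1.52 m from the left end.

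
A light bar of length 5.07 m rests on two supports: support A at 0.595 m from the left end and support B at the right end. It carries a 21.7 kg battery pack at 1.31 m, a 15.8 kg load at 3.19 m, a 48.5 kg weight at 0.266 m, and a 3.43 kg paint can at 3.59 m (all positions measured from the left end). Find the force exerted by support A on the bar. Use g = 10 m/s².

R_A ≈ 781 N

About support B:
Battery pack: 21.7 × 10 = 217 N down at 1.31 m → arm 3.76 m, τ = 217 × 3.76 = 815.9 N·m counterclockwise.
Load: 15.8 × 10 = 158 N down at 3.19 m → arm 1.88 m, τ = 158 × 1.88 = 297 N·m counterclockwise.
Weight: 48.5 × 10 = 485 N down at 0.266 m → arm 4.804 m, τ = 485 × 4.804 = 2330 N·m counterclockwise.
Paint can: 3.43 × 10 = 34.3 N down at 3.59 m → arm 1.48 m, τ = 34.3 × 1.48 = 50.76 N·m counterclockwise.
Net load moment about support B = 3494 N·m counterclockwise.
Reaction R at support A is upward at 0.595 m, arm 4.475 m → moment R × 4.475 clockwise.
Στ = 0 ⇒ R × 4.475 = 3494 ⇒ R = 781 N.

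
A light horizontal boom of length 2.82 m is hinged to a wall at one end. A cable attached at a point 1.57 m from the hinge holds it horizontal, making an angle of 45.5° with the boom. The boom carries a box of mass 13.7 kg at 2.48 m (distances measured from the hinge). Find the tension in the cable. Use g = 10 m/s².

T ≈ 303 N

Take moments about the hinge.
Box: 13.7 × 10 = 137 N down at 2.48 m → arm 2.48 m, τ = 137 × 2.48 = 339.8 N·m clockwise.
Total clockwise load moment = 339.8 N·m.
The cable tension T acts at 1.57 m; only its component perpendicular to the boom, T sinθ, produces torque. sin 45.5° = 0.7133.
Balancing moments: T × 1.57 × 0.7133 = 339.8, giving T = 339.8 / 1.12 = 303 N.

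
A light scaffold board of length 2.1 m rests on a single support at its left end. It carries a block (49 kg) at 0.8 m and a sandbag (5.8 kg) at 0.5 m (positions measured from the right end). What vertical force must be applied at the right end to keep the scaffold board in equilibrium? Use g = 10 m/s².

F ≈ 348 N

Sum moments about the left end (the unknown pivot reaction has zero arm there).
Block: 49 × 10 = 490 N down at 0.8 m → arm 1.3 m, τ = 490 × 1.3 = 637 N·m clockwise.
Sandbag: 5.8 × 10 = 58 N down at 0.5 m → arm 1.6 m, τ = 58 × 1.6 = 92.8 N·m clockwise.
Net moment of the loads = 729.8 N·m clockwise.
The upward force F acts at the right end, arm 2.1 m, giving F × 2.1 counterclockwise.
Στ = 0 ⇒ F × 2.1 = 729.8 ⇒ F = 729.8 / 2.1 = 348 N.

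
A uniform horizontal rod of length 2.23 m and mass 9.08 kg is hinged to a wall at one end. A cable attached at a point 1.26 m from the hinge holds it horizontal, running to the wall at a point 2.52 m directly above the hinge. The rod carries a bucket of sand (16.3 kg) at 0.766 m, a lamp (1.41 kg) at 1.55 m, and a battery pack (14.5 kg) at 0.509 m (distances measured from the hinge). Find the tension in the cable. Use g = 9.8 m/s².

T ≈ 280 N

Taking torques about the hinge:
Beam weight: 9.08 × 9.8 = 88.98 N down at 1.115 m → arm 1.115 m, τ = 88.98 × 1.115 = 99.21 N·m clockwise.
Bucket of sand: 16.3 × 9.8 = 159.7 N down at 0.766 m → arm 0.766 m, τ = 159.7 × 0.766 = 122.3 N·m clockwise.
Lamp: 1.41 × 9.8 = 13.82 N down at 1.55 m → arm 1.55 m, τ = 13.82 × 1.55 = 21.42 N·m clockwise.
Battery pack: 14.5 × 9.8 = 142.1 N down at 0.509 m → arm 0.509 m, τ = 142.1 × 0.509 = 72.33 N·m clockwise.
Total clockwise load moment = 315.3 N·m.
The cable tension T acts at 1.26 m; only its component perpendicular to the rod, T sinθ, produces torque. sinθ = h/√(h²+d²) = 2.52/√(2.52²+1.26²) = 0.8944.
For rotational equilibrium, T × 1.26 × 0.8944 = 315.3, so T = 315.3 / 1.127 = 280 N.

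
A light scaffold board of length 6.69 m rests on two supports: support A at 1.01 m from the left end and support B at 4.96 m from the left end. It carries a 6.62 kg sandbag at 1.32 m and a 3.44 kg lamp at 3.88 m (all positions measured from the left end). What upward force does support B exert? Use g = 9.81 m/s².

R_B ≈ 29.6 N

Take moments about support A.
Sandbag: 6.62 × 9.81 = 64.94 N down at 1.32 m → arm 0.31 m, τ = 64.94 × 0.31 = 20.13 N·m clockwise.
Lamp: 3.44 × 9.81 = 33.75 N down at 3.88 m → arm 2.87 m, τ = 33.75 × 2.87 = 96.86 N·m clockwise.
Net load moment about support A = 117 N·m clockwise.
Reaction R at support B is upward at 4.96 m, arm 3.95 m → moment R × 3.95 counterclockwise.
For rotational equilibrium, R × 3.95 = 117, so R = 29.6 N.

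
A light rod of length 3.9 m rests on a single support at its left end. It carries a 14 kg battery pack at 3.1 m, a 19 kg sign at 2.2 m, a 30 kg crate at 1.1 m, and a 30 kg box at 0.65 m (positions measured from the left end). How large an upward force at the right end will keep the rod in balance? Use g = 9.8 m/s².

F ≈ 346 N

Take moments about the left end.
Battery pack: 14 × 9.8 = 137.2 N down at 3.1 m → arm 3.1 m, τ = 137.2 × 3.1 = 425.3 N·m clockwise.
Sign: 19 × 9.8 = 186.2 N down at 2.2 m → arm 2.2 m, τ = 186.2 × 2.2 = 409.6 N·m clockwise.
Crate: 30 × 9.8 = 294 N down at 1.1 m → arm 1.1 m, τ = 294 × 1.1 = 323.4 N·m clockwise.
Box: 30 × 9.8 = 294 N down at 0.65 m → arm 0.65 m, τ = 294 × 0.65 = 191.1 N·m clockwise.
Net moment of the loads = 1349 N·m clockwise.
The upward force F acts at the right end, arm 3.9 m, giving F × 3.9 counterclockwise.
For rotational equilibrium, F × 3.9 = 1349, so F = 1349 / 3.9 = 346 N.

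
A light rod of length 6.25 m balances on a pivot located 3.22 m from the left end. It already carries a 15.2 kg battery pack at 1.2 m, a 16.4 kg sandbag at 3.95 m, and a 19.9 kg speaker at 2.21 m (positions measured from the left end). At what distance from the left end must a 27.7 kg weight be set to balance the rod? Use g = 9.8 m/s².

x ≈ 4.62 m from the left end

Taking torques about the pivot (at 3.22 m from the left end):
Battery pack: 15.2 × 9.8 = 149 N down at 1.2 m → arm 2.02 m, τ = 149 × 2.02 = 301 N·m counterclockwise.
Sandbag: 16.4 × 9.8 = 160.7 N down at 3.95 m → arm 0.73 m, τ = 160.7 × 0.73 = 117.3 N·m clockwise.
Speaker: 19.9 × 9.8 = 195 N down at 2.21 m → arm 1.01 m, τ = 195 × 1.01 = 196.9 N·m counterclockwise.
Net moment of existing loads = 380.6 N·m counterclockwise.
The weight weighs 27.7 × 9.8 = 271.5 N and must supply an equal clockwise moment, so its lever arm about the pivot is 380.6 / 271.5 = 1.4 m.
That puts it at 3.22 + 1.4 = 4.62 m from the left end.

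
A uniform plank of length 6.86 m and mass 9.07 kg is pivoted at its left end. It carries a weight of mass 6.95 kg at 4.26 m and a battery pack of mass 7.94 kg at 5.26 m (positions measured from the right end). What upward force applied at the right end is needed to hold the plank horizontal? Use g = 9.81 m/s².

Taking torques about the left end:
Beam weight: 9.07 × 9.81 = 88.98 N down at 3.43 m → arm 3.43 m, τ = 88.98 × 3.43 = 305.2 N·m clockwise.
Weight: 6.95 × 9.81 = 68.18 N down at 4.26 m → arm 2.6 m, τ = 68.18 × 2.6 = 177.3 N·m clockwise.
Battery pack: 7.94 × 9.81 = 77.89 N down at 5.26 m → arm 1.6 m, τ = 77.89 × 1.6 = 124.6 N·m clockwise.
Net moment of the loads = 607.1 N·m clockwise.
The upward force F acts at the right end, arm 6.86 m, giving F × 6.86 counterclockwise.
For rotational equilibrium, F × 6.86 = 607.1, so F = 607.1 / 6.86 = 88.5 N.

F ≈ 88.5 N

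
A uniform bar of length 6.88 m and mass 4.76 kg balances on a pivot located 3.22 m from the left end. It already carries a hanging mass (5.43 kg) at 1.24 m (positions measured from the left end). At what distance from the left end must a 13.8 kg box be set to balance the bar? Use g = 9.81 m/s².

Taking torques about the pivot (at 3.22 m from the left end):
Beam weight: 4.76 × 9.81 = 46.7 N down at 3.44 m → arm 0.22 m, τ = 46.7 × 0.22 = 10.27 N·m clockwise.
Hanging mass: 5.43 × 9.81 = 53.27 N down at 1.24 m → arm 1.98 m, τ = 53.27 × 1.98 = 105.5 N·m counterclockwise.
Net moment of existing loads = 95.23 N·m counterclockwise.
The box weighs 13.8 × 9.81 = 135.4 N and must supply an equal clockwise moment, so its lever arm about the pivot is 95.23 / 135.4 = 0.703 m.
That puts it at 3.22 + 0.703 = 3.92 m from the left end.

x ≈ 3.92 m from the left end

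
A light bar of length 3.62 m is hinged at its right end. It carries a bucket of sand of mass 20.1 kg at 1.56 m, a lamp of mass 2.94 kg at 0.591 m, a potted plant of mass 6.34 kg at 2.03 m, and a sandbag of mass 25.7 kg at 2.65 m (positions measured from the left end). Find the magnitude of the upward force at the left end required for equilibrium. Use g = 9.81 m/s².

F ≈ 231 N

About the right end:
Bucket of sand: 20.1 × 9.81 = 197.2 N down at 1.56 m → arm 2.06 m, τ = 197.2 × 2.06 = 406.2 N·m counterclockwise.
Lamp: 2.94 × 9.81 = 28.84 N down at 0.591 m → arm 3.029 m, τ = 28.84 × 3.029 = 87.36 N·m counterclockwise.
Potted plant: 6.34 × 9.81 = 62.2 N down at 2.03 m → arm 1.59 m, τ = 62.2 × 1.59 = 98.9 N·m counterclockwise.
Sandbag: 25.7 × 9.81 = 252.1 N down at 2.65 m → arm 0.97 m, τ = 252.1 × 0.97 = 244.5 N·m counterclockwise.
Net moment of the loads = 837 N·m counterclockwise.
The upward force F acts at the left end, arm 3.62 m, giving F × 3.62 clockwise.
Balancing moments: F × 3.62 = 837, giving F = 837 / 3.62 = 231 N.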